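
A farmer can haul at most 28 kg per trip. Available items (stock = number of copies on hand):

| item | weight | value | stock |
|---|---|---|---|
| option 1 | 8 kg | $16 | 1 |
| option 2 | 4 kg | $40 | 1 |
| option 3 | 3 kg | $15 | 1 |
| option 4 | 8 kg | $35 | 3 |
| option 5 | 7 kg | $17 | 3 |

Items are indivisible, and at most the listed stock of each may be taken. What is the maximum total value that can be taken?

Top feasible selections:
- 1×option 2 + 3×option 4: weight 28, value 145
- 1×option 2 + 2×option 4 + 1×option 5: weight 27, value 127
- 1×option 1 + 1×option 2 + 2×option 4: weight 28, value 126
Best: $145.

$145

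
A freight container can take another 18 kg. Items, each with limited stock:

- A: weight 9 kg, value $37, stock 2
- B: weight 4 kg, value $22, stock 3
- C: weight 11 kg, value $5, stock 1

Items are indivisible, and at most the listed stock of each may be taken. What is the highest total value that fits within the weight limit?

Top feasible selections:
- 1×A + 2×B: weight 17, value 81
- 2×A: weight 18, value 74
Best: $81.

$81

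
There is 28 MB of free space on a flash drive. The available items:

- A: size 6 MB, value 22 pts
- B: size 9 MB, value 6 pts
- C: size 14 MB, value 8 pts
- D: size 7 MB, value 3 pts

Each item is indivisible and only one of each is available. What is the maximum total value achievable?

33 pts

Check high-value combinations within 28 MB:
- A+C+D: size 6+14+7=27, value 22+8+3=33
- A+B+D: size 6+9+7=22, value 22+6+3=31
- A+C: size 6+14=20, value 22+8=30
- A+B: size 6+9=15, value 22+6=28
- A+D: size 6+7=13, value 22+3=25
Best: 33 pts.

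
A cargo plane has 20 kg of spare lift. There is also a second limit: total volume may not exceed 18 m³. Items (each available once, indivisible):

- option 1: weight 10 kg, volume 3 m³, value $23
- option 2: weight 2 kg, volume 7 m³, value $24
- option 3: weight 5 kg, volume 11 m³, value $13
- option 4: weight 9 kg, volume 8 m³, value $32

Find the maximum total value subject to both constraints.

$56

Feasible sets respecting both limits:
- option 2+option 4: weight 11, volume 15, value 56
- option 1+option 4: weight 19, volume 11, value 55
- option 1+option 2: weight 12, volume 10, value 47
Best: $56.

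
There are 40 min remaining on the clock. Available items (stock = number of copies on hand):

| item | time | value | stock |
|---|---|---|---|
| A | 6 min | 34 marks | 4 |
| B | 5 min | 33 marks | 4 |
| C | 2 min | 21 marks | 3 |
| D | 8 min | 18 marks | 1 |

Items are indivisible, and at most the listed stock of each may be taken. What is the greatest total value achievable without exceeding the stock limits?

265 marks

Best selections within time 40 and stock limits:
- 4×A + 2×B + 3×C: time 40, value 265
- 3×A + 3×B + 3×C: time 39, value 264
Best: 265 marks.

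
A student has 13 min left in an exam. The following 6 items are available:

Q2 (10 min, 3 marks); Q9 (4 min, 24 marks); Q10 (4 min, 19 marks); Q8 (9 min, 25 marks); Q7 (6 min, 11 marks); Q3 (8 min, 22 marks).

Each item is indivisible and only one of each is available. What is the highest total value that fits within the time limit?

Check high-value combinations within 13 min:
- Q9+Q8: time 4+9=13, value 24+25=49
- Q9+Q3: time 4+8=12, value 24+22=46
- Q10+Q8: time 4+9=13, value 19+25=44
Best: 49 marks.

49 marks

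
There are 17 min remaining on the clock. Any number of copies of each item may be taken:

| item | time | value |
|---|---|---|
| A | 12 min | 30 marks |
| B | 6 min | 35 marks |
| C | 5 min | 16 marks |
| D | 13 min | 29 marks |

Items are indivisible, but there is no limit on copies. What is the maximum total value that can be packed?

86 marks

Best value-per-unit is B at 35/6; filling with it alone gives 2×35 = 70.
Optimal mix: 2×B + 1×C → time 17, value 86.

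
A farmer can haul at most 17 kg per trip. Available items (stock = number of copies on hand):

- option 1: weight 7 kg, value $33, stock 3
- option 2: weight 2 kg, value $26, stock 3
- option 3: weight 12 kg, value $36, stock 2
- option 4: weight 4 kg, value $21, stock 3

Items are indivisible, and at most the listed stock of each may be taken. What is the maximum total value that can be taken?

Top feasible selections:
- 1×option 1 + 3×option 2 + 1×option 4: weight 17, value 132
- 3×option 2 + 2×option 4: weight 14, value 120
- 2×option 2 + 3×option 4: weight 16, value 115
- 1×option 1 + 3×option 2: weight 13, value 111
Best: $132.

$132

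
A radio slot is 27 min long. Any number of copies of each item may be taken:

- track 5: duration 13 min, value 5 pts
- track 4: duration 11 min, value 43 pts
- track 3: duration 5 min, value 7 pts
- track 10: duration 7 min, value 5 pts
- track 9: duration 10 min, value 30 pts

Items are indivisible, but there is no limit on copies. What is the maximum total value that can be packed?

93 pts

Best value-per-unit is track 4 at 43/11; filling with it alone gives 2×43 = 86.
Optimal mix: 2×track 4 + 1×track 3 → duration 27, value 93.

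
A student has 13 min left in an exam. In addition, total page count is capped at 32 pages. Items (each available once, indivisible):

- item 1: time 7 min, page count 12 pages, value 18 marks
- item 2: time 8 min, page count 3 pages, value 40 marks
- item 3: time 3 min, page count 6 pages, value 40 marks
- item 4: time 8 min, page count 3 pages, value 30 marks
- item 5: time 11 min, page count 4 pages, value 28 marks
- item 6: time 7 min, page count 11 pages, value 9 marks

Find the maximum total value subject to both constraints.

Feasible sets respecting both limits:
- item 2+item 3: time 11, page count 9, value 80
- item 3+item 4: time 11, page count 9, value 70
- item 1+item 3: time 10, page count 18, value 58
- item 3+item 6: time 10, page count 17, value 49
Best: 80 marks.

80 marks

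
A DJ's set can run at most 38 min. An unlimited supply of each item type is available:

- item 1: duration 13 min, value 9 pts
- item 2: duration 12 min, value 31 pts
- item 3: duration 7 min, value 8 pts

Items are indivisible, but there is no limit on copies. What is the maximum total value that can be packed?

93 pts

Best value-per-unit is item 2 at 31/12, and filling with it alone uses duration 3×12=36. No mix of the others beats 3×31 = 93.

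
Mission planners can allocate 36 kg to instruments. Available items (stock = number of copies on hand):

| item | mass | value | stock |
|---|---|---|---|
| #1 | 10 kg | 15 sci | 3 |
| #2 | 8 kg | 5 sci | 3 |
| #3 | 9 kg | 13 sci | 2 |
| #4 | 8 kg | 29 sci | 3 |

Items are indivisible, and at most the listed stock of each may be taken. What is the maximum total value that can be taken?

102 sci

Top feasible selections:
- 1×#1 + 3×#4: mass 34, value 102
- 1×#3 + 3×#4: mass 33, value 100
- 1×#2 + 3×#4: mass 32, value 92
Best: 102 sci.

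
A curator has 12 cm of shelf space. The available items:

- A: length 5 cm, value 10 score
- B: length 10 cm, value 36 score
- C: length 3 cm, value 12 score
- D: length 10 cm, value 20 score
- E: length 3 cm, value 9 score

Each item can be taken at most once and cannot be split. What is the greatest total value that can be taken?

36 score

Check high-value combinations within 12 cm:
- B: length 10, value 36
- A+C+E: length 5+3+3=11, value 10+12+9=31
- A+C: length 5+3=8, value 10+12=22
- C+E: length 3+3=6, value 12+9=21
Best: 36 score.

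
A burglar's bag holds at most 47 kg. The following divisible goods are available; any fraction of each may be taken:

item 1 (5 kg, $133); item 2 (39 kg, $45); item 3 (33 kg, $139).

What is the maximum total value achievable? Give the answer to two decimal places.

Take in order of value per unit:
- item 1 (133/5 per unit): all 5 → value 133, running total 133.00
- item 3 (139/33 per unit): all 33 → value 139, running total 272.00
- item 2 (45/39 per unit): 9 of 39 → value 9×45/39 = 10.3846, running total 282.38
Total 282.38.

282.38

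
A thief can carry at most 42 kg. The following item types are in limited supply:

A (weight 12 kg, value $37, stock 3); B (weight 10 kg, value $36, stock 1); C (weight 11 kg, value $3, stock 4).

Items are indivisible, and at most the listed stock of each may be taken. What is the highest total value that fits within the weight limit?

$111

Top feasible selections:
- 3×A: weight 36, value 111
- 2×A + 1×B: weight 34, value 110
- 2×A + 1×C: weight 35, value 77
Best: $111.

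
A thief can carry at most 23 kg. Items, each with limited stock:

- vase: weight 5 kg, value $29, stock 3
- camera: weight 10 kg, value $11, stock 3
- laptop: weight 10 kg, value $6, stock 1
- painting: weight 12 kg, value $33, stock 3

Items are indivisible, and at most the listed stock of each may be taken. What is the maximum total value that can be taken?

Best selections within weight 23 and stock limits:
- 2×vase + 1×painting: weight 22, value 91
- 3×vase: weight 15, value 87
- 2×vase + 1×camera: weight 20, value 69
Best: $91.

$91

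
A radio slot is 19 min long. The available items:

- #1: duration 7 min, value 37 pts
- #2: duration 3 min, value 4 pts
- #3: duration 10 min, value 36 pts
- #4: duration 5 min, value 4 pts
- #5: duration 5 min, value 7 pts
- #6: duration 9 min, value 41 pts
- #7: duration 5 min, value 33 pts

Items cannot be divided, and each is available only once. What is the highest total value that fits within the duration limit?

Check high-value combinations within 19 min:
- #1+#2+#6: duration 7+3+9=19, value 37+4+41=82
- #5+#6+#7: duration 5+9+5=19, value 7+41+33=81
- #1+#6: duration 7+9=16, value 37+41=78
Best: 82 pts.

82 pts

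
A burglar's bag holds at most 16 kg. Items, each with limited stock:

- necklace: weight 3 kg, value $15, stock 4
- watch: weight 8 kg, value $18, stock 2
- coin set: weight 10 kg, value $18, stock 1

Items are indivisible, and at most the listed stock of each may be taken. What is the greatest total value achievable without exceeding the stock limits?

$60

Top feasible selections:
- 4×necklace: weight 12, value 60
- 2×necklace + 1×watch: weight 14, value 48
Best: $60.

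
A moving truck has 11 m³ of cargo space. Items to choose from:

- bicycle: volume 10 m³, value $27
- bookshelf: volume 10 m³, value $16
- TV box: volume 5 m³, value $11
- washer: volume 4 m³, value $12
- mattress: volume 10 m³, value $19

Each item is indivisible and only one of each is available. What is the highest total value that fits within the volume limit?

$27

This is a 0/1 knapsack; check combinations near the capacity.
- bicycle: volume 10, value 27
- TV box+washer: volume 5+4=9, value 11+12=23
- mattress: volume 10, value 19
Best: $27.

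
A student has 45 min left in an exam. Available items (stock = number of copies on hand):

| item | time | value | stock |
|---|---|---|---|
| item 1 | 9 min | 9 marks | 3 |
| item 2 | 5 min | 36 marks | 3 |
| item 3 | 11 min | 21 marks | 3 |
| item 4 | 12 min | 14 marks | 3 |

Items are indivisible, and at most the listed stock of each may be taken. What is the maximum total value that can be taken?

150 marks

Best selections within time 45 and stock limits:
- 3×item 2 + 2×item 3: time 37, value 150
- 2×item 1 + 3×item 2 + 1×item 3: time 44, value 147
- 3×item 2 + 1×item 3 + 1×item 4: time 38, value 143
Best: 150 marks.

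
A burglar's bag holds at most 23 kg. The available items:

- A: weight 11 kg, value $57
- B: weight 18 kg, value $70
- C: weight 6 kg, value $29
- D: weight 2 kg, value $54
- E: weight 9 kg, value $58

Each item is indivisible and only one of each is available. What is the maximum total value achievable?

This is a 0/1 knapsack; check combinations near the capacity.
- A+D+E: weight 11+2+9=22, value 57+54+58=169
- C+D+E: weight 6+2+9=17, value 29+54+58=141
- A+C+D: weight 11+6+2=19, value 57+29+54=140
- B+D: weight 18+2=20, value 70+54=124
- A+E: weight 11+9=20, value 57+58=115
Best: $169.

$169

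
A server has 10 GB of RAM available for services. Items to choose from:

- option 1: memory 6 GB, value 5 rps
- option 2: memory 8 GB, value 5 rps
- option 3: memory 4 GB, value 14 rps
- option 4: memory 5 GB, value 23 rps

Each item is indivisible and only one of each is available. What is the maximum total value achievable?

37 rps

Check high-value combinations within 10 GB:
- option 3+option 4: memory 4+5=9, value 14+23=37
- option 4: memory 5, value 23
- option 1+option 3: memory 6+4=10, value 5+14=19
- option 3: memory 4, value 14
- option 1: memory 6, value 5
Best: 37 rps.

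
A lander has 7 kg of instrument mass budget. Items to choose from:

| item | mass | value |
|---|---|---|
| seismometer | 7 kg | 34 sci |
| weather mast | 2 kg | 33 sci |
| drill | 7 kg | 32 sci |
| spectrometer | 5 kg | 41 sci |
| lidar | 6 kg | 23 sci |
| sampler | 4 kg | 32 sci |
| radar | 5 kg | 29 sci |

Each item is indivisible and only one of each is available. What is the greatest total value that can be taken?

74 sci

Check high-value combinations within 7 kg:
- weather mast+spectrometer: mass 2+5=7, value 33+41=74
- weather mast+sampler: mass 2+4=6, value 33+32=65
- weather mast+radar: mass 2+5=7, value 33+29=62
Best: 74 sci.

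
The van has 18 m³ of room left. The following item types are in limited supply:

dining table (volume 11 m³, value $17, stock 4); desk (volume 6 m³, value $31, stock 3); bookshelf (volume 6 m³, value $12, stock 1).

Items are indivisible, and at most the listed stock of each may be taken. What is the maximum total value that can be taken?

Top feasible selections:
- 3×desk: volume 18, value 93
- 2×desk + 1×bookshelf: volume 18, value 74
- 2×desk: volume 12, value 62
Best: $93.

$93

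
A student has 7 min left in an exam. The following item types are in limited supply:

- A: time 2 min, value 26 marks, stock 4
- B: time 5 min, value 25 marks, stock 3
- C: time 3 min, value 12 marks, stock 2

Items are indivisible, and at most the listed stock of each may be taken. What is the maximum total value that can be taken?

78 marks

Best selections within time 7 and stock limits:
- 3×A: time 6, value 78
- 2×A + 1×C: time 7, value 64
Best: 78 marks.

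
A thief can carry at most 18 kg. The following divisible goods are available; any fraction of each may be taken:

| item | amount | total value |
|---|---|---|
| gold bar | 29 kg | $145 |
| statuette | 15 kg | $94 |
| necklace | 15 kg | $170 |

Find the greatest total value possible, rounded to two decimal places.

188.80

Take in order of value per unit:
- necklace (170/15 per unit): all 15 → value 170, running total 170.00
- statuette (94/15 per unit): 3 of 15 → value 3×94/15 = 18.8000, running total 188.80
Total 188.80.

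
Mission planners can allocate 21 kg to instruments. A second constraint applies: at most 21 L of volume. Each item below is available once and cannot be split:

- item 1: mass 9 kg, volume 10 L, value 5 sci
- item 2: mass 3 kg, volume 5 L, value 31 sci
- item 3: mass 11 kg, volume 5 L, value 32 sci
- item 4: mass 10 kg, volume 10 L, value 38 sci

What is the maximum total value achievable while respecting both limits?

70 sci

Feasible sets respecting both limits:
- item 3+item 4: mass 21, volume 15, value 70
- item 2+item 4: mass 13, volume 15, value 69
- item 2+item 3: mass 14, volume 10, value 63
- item 1+item 4: mass 19, volume 20, value 43
Best: 70 sci.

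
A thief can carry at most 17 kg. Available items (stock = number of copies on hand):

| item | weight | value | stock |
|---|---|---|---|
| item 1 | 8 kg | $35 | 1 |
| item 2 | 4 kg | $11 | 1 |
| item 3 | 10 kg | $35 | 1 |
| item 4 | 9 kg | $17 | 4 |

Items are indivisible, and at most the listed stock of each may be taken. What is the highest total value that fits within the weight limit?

$52

Top feasible selections:
- 1×item 1 + 1×item 4: weight 17, value 52
- 1×item 1 + 1×item 2: weight 12, value 46
- 1×item 2 + 1×item 3: weight 14, value 46
- 1×item 1: weight 8, value 35
Best: $52.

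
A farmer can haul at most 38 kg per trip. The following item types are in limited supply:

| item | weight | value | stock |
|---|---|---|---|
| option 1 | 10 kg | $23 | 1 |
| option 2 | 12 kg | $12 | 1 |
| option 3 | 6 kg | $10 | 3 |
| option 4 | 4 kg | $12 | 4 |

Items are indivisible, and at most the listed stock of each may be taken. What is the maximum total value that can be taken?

$91

Top feasible selections:
- 1×option 1 + 2×option 3 + 4×option 4: weight 38, value 91
- 1×option 1 + 1×option 2 + 4×option 4: weight 38, value 83
Best: $91.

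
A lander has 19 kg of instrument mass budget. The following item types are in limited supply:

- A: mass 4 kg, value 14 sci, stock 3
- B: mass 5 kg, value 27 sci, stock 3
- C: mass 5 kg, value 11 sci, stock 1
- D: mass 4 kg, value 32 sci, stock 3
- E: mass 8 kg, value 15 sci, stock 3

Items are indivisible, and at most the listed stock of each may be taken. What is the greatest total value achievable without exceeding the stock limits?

Best selections within mass 19 and stock limits:
- 1×B + 3×D: mass 17, value 123
- 2×B + 2×D: mass 18, value 118
Best: 123 sci.

123 sci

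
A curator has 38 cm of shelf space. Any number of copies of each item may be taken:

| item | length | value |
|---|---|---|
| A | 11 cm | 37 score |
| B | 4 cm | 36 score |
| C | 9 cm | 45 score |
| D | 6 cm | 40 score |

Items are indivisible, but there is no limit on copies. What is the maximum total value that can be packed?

328 score

Best value-per-unit is B at 36/4; filling with it alone gives 9×36 = 324.
Optimal mix: 8×B + 1×D → length 38, value 328.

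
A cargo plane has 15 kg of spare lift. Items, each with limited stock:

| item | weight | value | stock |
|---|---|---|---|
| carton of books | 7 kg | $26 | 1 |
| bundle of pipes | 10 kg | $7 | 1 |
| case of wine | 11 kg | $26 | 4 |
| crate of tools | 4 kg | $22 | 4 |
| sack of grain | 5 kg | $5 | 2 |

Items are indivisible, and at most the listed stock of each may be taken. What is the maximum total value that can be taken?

$70

Best selections within weight 15 and stock limits:
- 1×carton of books + 2×crate of tools: weight 15, value 70
- 3×crate of tools: weight 12, value 66
Best: $70.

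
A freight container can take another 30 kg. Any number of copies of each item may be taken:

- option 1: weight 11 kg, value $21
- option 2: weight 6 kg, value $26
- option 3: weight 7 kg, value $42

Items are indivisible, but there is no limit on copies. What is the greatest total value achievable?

Best value-per-unit is option 3 at 42/7, and filling with it alone uses weight 4×7=28. No mix of the others beats 4×42 = 168.

$168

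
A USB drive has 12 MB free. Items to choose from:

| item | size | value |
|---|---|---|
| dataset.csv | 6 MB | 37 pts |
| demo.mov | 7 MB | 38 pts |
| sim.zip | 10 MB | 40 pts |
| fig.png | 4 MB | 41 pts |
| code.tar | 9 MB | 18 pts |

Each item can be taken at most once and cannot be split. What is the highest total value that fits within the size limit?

Check high-value combinations within 12 MB:
- demo.mov+fig.png: size 7+4=11, value 38+41=79
- dataset.csv+fig.png: size 6+4=10, value 37+41=78
- fig.png: size 4, value 41
- sim.zip: size 10, value 40
Best: 79 pts.

79 pts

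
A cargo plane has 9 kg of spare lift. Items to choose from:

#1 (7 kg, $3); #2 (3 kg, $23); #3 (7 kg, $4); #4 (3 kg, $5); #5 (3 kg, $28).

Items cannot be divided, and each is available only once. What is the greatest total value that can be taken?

Check high-value combinations within 9 kg:
- #2+#4+#5: weight 3+3+3=9, value 23+5+28=56
- #2+#5: weight 3+3=6, value 23+28=51
- #4+#5: weight 3+3=6, value 5+28=33
- #5: weight 3, value 28
- #2+#4: weight 3+3=6, value 23+5=28
Best: $56.

$56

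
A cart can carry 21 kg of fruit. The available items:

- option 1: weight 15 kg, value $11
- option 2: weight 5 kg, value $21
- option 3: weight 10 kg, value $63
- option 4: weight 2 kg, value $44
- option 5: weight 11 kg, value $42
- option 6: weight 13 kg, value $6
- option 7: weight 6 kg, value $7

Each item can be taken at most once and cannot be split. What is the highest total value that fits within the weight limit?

Check high-value combinations within 21 kg:
- option 2+option 3+option 4: weight 5+10+2=17, value 21+63+44=128
- option 3+option 4+option 7: weight 10+2+6=18, value 63+44+7=114
- option 3+option 4: weight 10+2=12, value 63+44=107
- option 2+option 4+option 5: weight 5+2+11=18, value 21+44+42=107
- option 3+option 5: weight 10+11=21, value 63+42=105
Best: $128.

$128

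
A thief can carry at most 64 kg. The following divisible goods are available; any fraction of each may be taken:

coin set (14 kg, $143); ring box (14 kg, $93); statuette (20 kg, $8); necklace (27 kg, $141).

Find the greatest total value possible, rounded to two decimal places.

380.60

Take in order of value per unit:
- coin set (143/14 per unit): all 14 → value 143, running total 143.00
- ring box (93/14 per unit): all 14 → value 93, running total 236.00
- necklace (141/27 per unit): all 27 → value 141, running total 377.00
- statuette (8/20 per unit): 9 of 20 → value 9×8/20 = 3.6000, running total 380.60
Total 380.60.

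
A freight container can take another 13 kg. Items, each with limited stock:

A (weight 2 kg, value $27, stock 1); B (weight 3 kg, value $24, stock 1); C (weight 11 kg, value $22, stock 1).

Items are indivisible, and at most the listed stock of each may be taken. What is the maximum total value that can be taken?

$51

Top feasible selections:
- 1×A + 1×B: weight 5, value 51
- 1×A + 1×C: weight 13, value 49
- 1×A: weight 2, value 27
Best: $51.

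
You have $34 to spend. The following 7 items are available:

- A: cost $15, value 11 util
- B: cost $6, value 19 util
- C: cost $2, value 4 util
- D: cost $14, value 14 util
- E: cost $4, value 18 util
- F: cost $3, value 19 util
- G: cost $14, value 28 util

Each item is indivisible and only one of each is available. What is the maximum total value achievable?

88 util

Check high-value combinations within $34:
- B+C+E+F+G: cost 6+2+4+3+14=29, value 19+4+18+19+28=88
- B+E+F+G: cost 6+4+3+14=27, value 19+18+19+28=84
- B+C+D+E+F: cost 6+2+14+4+3=29, value 19+4+14+18+19=74
- A+B+C+E+F: cost 15+6+2+4+3=30, value 11+19+4+18+19=71
Best: 88 util.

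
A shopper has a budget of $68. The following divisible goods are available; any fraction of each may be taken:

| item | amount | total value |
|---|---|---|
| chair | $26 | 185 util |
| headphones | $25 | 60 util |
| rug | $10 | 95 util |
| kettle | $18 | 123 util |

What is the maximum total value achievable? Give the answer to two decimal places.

Take in order of value per unit:
- rug (95/10 per unit): all 10 → value 95, running total 95.00
- chair (185/26 per unit): all 26 → value 185, running total 280.00
- kettle (123/18 per unit): all 18 → value 123, running total 403.00
- headphones (60/25 per unit): 14 of 25 → value 14×60/25 = 33.6000, running total 436.60
Total 436.60.

436.60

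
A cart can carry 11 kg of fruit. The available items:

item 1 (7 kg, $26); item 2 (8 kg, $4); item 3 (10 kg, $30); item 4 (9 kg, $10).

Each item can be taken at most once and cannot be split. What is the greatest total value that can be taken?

$30

Check high-value combinations within 11 kg:
- item 3: weight 10, value 30
- item 1: weight 7, value 26
- item 4: weight 9, value 10
Best: $30.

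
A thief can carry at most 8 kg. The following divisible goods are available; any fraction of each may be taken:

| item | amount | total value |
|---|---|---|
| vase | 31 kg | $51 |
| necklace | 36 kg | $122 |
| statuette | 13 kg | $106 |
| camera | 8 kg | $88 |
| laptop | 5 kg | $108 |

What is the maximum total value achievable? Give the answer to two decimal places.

Take in order of value per unit:
- laptop (108/5 per unit): all 5 → value 108, running total 108.00
- camera (88/8 per unit): 3 of 8 → value 3×88/8 = 33.0000, running total 141.00
Total 141.00.

141.00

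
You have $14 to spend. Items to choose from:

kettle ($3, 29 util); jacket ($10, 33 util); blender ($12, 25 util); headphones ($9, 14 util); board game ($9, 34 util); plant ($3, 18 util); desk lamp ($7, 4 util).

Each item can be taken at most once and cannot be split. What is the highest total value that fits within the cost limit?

63 util

Check high-value combinations within $14:
- kettle+board game: cost 3+9=12, value 29+34=63
- kettle+jacket: cost 3+10=13, value 29+33=62
- board game+plant: cost 9+3=12, value 34+18=52
- jacket+plant: cost 10+3=13, value 33+18=51
Best: 63 util.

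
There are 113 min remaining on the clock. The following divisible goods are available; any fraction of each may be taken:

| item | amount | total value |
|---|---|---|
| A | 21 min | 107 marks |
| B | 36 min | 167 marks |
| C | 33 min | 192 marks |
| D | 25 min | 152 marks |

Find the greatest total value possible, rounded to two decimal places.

608.72

Take in order of value per unit:
- D (152/25 per unit): all 25 → value 152, running total 152.00
- C (192/33 per unit): all 33 → value 192, running total 344.00
- A (107/21 per unit): all 21 → value 107, running total 451.00
- B (167/36 per unit): 34 of 36 → value 34×167/36 = 157.7222, running total 608.72
Total 608.72.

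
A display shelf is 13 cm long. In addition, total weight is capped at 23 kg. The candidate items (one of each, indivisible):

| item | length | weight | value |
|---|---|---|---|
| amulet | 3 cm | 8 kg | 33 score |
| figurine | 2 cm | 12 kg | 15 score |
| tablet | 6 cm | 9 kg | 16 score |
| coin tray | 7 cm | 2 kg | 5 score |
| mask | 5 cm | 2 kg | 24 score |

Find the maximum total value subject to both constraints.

72 score

Feasible sets respecting both limits:
- amulet+figurine+mask: length 10, weight 22, value 72
- amulet+mask: length 8, weight 10, value 57
- figurine+tablet+mask: length 13, weight 23, value 55
- amulet+figurine+coin tray: length 12, weight 22, value 53
Best: 72 score.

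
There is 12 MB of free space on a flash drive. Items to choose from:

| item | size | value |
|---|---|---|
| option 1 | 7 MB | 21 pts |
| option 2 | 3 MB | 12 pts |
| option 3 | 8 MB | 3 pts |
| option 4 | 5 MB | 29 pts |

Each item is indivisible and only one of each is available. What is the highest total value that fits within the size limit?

50 pts

This is a 0/1 knapsack; check combinations near the capacity.
- option 1+option 4: size 7+5=12, value 21+29=50
- option 2+option 4: size 3+5=8, value 12+29=41
- option 1+option 2: size 7+3=10, value 21+12=33
- option 4: size 5, value 29
Best: 50 pts.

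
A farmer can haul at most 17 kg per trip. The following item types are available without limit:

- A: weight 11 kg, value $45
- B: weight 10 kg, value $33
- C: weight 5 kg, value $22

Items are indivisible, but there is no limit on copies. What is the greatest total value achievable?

Best value-per-unit is C at 22/5; filling with it alone gives 3×22 = 66.
Optimal mix: 1×A + 1×C → weight 16, value 67.

$67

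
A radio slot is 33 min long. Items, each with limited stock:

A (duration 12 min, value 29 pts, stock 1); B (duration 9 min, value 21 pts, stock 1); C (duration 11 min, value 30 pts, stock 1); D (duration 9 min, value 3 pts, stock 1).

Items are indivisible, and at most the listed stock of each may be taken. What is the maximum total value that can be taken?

Best selections within duration 33 and stock limits:
- 1×A + 1×B + 1×C: duration 32, value 80
- 1×A + 1×C + 1×D: duration 32, value 62
- 1×A + 1×C: duration 23, value 59
- 1×B + 1×C + 1×D: duration 29, value 54
Best: 80 pts.

80 pts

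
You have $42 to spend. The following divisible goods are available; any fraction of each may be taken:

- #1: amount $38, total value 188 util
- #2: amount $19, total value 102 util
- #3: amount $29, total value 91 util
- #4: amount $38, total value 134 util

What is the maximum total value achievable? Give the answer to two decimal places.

215.79

Take in order of value per unit:
- #2 (102/19 per unit): all 19 → value 102, running total 102.00
- #1 (188/38 per unit): 23 of 38 → value 23×188/38 = 113.7895, running total 215.79
Total 215.79.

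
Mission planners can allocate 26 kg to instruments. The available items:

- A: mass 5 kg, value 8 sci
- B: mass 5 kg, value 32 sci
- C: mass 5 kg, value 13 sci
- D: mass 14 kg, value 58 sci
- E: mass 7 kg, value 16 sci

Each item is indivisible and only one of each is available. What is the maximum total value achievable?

Check high-value combinations within 26 kg:
- B+D+E: mass 5+14+7=26, value 32+58+16=106
- B+C+D: mass 5+5+14=24, value 32+13+58=103
- A+B+D: mass 5+5+14=24, value 8+32+58=98
- B+D: mass 5+14=19, value 32+58=90
- C+D+E: mass 5+14+7=26, value 13+58+16=87
Best: 106 sci.

106 sci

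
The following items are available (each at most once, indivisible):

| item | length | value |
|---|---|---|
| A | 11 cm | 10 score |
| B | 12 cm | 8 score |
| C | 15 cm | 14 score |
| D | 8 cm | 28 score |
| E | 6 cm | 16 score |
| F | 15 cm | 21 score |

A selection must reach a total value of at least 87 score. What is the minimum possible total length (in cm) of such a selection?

Subsets with value ≥ 87, sorted by total length:
- A+C+D+E+F: length 55, value 89
- B+C+D+E+F: length 56, value 87
- A+B+C+D+E+F: length 67, value 97
Minimum length: 55 cm.

55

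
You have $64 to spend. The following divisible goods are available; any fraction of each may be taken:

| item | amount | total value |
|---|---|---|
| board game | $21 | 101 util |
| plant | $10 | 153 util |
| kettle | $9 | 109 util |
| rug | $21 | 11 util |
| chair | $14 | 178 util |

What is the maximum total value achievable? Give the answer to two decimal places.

Take in order of value per unit:
- plant (153/10 per unit): all 10 → value 153, running total 153.00
- chair (178/14 per unit): all 14 → value 178, running total 331.00
- kettle (109/9 per unit): all 9 → value 109, running total 440.00
- board game (101/21 per unit): all 21 → value 101, running total 541.00
- rug (11/21 per unit): 10 of 21 → value 10×11/21 = 5.2381, running total 546.24
Total 546.24.

546.24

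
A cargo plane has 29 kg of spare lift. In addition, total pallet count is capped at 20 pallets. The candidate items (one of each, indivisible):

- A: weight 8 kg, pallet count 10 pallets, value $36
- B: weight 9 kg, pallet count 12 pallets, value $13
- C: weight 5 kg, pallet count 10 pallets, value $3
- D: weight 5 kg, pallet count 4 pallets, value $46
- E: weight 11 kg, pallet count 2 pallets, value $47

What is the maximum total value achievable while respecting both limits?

Feasible sets respecting both limits:
- A+D+E: weight 24, pallet count 16, value 129
- B+D+E: weight 25, pallet count 18, value 106
- C+D+E: weight 21, pallet count 16, value 96
Best: $129.

$129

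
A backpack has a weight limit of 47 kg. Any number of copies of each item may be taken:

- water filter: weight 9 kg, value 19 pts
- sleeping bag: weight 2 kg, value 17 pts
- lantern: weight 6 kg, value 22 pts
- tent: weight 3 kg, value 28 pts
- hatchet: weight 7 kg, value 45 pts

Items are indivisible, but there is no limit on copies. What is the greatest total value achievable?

437 pts

Best value-per-unit is tent at 28/3; filling with it alone gives 15×28 = 420.
Optimal mix: 1×sleeping bag + 15×tent → weight 47, value 437.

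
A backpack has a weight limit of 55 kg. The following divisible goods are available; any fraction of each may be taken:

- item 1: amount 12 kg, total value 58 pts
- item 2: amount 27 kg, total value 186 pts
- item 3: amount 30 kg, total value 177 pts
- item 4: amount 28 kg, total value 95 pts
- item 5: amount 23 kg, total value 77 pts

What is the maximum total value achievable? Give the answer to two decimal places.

351.20

Take in order of value per unit:
- item 2 (186/27 per unit): all 27 → value 186, running total 186.00
- item 3 (177/30 per unit): 28 of 30 → value 28×177/30 = 165.2000, running total 351.20
Total 351.20.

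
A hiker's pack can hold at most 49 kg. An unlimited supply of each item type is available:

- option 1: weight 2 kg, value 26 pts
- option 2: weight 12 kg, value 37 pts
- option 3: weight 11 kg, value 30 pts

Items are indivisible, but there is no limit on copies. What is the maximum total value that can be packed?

Best value-per-unit is option 1 at 26/2, and filling with it alone uses weight 24×2=48. No mix of the others beats 24×26 = 624.

624 pts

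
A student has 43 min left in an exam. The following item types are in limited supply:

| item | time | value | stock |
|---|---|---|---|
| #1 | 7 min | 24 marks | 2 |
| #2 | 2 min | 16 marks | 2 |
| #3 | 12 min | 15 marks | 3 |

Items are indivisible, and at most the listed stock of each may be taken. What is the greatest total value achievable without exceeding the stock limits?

110 marks

Top feasible selections:
- 2×#1 + 2×#2 + 2×#3: time 42, value 110
- 2×#1 + 2×#2 + 1×#3: time 30, value 95
Best: 110 marks.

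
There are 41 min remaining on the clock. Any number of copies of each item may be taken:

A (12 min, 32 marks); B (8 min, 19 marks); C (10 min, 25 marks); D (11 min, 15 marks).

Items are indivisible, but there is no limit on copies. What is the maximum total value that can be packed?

102 marks

Best value-per-unit is A at 32/12; filling with it alone gives 3×32 = 96.
Optimal mix: 2×A + 2×B → time 40, value 102.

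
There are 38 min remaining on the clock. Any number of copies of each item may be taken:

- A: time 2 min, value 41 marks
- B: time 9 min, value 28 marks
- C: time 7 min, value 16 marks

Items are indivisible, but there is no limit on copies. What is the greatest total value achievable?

Best value-per-unit is A at 41/2, and filling with it alone uses time 19×2=38. No mix of the others beats 19×41 = 779.

779 marks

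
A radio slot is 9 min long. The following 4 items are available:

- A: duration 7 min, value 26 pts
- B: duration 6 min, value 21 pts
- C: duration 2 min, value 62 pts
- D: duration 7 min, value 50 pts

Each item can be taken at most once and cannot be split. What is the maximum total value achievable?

112 pts

Check high-value combinations within 9 min:
- C+D: duration 2+7=9, value 62+50=112
- A+C: duration 7+2=9, value 26+62=88
- B+C: duration 6+2=8, value 21+62=83
- C: duration 2, value 62
Best: 112 pts.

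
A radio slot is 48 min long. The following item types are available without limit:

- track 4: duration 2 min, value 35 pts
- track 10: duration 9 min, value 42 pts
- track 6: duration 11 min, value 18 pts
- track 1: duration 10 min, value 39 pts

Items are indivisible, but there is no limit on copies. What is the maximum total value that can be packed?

840 pts

Best value-per-unit is track 4 at 35/2, and filling with it alone uses duration 24×2=48. No mix of the others beats 24×35 = 840.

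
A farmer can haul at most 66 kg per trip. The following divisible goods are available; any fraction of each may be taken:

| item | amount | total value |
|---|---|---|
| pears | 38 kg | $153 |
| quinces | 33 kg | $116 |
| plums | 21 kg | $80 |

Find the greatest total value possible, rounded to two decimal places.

Take in order of value per unit:
- pears (153/38 per unit): all 38 → value 153, running total 153.00
- plums (80/21 per unit): all 21 → value 80, running total 233.00
- quinces (116/33 per unit): 7 of 33 → value 7×116/33 = 24.6061, running total 257.61
Total 257.61.

257.61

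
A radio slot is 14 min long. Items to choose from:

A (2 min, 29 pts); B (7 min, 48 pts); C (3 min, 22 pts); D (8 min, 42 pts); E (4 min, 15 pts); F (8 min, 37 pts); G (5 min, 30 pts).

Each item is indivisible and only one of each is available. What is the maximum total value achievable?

107 pts

Check high-value combinations within 14 min:
- A+B+G: duration 2+7+5=14, value 29+48+30=107
- A+B+C: duration 2+7+3=12, value 29+48+22=99
- A+C+E+G: duration 2+3+4+5=14, value 29+22+15+30=96
- A+C+D: duration 2+3+8=13, value 29+22+42=93
- A+B+E: duration 2+7+4=13, value 29+48+15=92
Best: 107 pts.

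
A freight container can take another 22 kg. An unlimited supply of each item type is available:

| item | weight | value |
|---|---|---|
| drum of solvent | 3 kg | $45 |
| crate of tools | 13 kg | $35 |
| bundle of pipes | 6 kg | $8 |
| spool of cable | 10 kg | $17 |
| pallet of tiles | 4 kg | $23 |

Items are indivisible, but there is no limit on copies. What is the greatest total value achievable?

$315

Best value-per-unit is drum of solvent at 45/3, and filling with it alone uses weight 7×3=21. No mix of the others beats 7×45 = 315.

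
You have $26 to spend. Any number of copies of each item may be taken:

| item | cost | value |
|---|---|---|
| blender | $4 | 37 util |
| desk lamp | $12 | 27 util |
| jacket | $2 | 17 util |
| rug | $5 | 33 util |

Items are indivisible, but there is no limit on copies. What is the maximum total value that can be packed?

Best value-per-unit is blender at 37/4; filling with it alone gives 6×37 = 222.
Optimal mix: 6×blender + 1×jacket → cost 26, value 239.

239 util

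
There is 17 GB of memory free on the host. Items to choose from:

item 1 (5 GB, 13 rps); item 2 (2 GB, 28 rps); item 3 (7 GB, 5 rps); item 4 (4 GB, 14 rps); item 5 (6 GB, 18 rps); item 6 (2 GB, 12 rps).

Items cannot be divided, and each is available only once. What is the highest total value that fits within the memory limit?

Check high-value combinations within 17 GB:
- item 1+item 2+item 4+item 5: memory 5+2+4+6=17, value 13+28+14+18=73
- item 2+item 4+item 5+item 6: memory 2+4+6+2=14, value 28+14+18+12=72
- item 1+item 2+item 5+item 6: memory 5+2+6+2=15, value 13+28+18+12=71
- item 1+item 2+item 4+item 6: memory 5+2+4+2=13, value 13+28+14+12=67
Best: 73 rps.

73 rps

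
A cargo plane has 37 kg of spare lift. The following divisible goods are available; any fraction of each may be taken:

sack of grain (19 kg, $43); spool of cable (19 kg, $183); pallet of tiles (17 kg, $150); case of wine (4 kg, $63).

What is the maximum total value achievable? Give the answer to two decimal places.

369.53

Take in order of value per unit:
- case of wine (63/4 per unit): all 4 → value 63, running total 63.00
- spool of cable (183/19 per unit): all 19 → value 183, running total 246.00
- pallet of tiles (150/17 per unit): 14 of 17 → value 14×150/17 = 123.5294, running total 369.53
Total 369.53.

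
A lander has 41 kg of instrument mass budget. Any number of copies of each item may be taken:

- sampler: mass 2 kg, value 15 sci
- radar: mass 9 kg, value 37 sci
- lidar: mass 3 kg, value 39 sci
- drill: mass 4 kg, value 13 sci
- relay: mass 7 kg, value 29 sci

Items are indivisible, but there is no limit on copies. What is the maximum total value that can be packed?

522 sci

Best value-per-unit is lidar at 39/3; filling with it alone gives 13×39 = 507.
Optimal mix: 1×sampler + 13×lidar → mass 41, value 522.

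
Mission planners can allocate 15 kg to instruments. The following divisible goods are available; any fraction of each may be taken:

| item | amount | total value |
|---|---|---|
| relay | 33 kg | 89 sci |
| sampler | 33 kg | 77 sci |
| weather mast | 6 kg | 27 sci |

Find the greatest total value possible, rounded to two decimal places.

Take in order of value per unit:
- weather mast (27/6 per unit): all 6 → value 27, running total 27.00
- relay (89/33 per unit): 9 of 33 → value 9×89/33 = 24.2727, running total 51.27
Total 51.27.

51.27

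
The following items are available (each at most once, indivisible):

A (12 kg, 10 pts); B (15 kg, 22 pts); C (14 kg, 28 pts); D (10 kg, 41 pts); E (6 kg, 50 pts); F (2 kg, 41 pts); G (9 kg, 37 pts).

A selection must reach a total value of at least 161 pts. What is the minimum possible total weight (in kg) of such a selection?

27

Subsets with value ≥ 161, sorted by total weight:
- D+E+F+G: weight 27, value 169
- A+D+E+F+G: weight 39, value 179
Minimum weight: 27 kg.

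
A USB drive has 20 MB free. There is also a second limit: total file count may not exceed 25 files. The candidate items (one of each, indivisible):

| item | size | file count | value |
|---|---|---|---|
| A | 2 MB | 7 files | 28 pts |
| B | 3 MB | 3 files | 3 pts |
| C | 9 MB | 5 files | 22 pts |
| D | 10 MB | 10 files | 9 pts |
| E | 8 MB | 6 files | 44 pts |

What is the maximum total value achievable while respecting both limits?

Feasible sets respecting both limits:
- A+C+E: size 19, file count 18, value 94
- A+D+E: size 20, file count 23, value 81
- A+B+E: size 13, file count 16, value 75
- A+E: size 10, file count 13, value 72
Best: 94 pts.

94 pts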